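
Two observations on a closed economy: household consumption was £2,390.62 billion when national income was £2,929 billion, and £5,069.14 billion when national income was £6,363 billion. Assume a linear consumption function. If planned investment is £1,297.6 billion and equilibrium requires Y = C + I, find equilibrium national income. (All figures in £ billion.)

MPC = (5069.14 − 2390.62)/(6363 − 2929) = 2678.52/3434 = 0.78
a = 2390.62 − 0.78(2929) = 106
Equilibrium: Y = 106 + 0.78Y + 1297.6
0.22Y = 1403.6, so Y = 1403.6/0.22 = 6380

Y = 6380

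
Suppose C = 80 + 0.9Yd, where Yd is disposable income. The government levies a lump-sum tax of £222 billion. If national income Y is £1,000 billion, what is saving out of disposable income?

Yd = Y − T = 1000 − 222 = 778
C = 80 + 0.9(778) = 80 + 700.2 = 780.2
S = Yd − C = 778 − 780.2 = -2.2

S = -2.2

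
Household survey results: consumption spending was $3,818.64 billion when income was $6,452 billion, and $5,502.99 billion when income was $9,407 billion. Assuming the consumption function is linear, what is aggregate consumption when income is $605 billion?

MPC = (5502.99 − 3818.64)/(9407 − 6452) = 1684.35/2955 = 0.57
a = 3818.64 − 0.57(6452) = 3818.64 − 3677.64 = 141
C = 141 + 0.57(605) = 141 + 344.85 = 485.85

C = 485.85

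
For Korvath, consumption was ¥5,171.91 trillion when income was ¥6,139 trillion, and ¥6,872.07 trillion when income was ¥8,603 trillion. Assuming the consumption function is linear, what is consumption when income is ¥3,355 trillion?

C = 3250.95

MPC = (6872.07 − 5171.91)/(8603 − 6139) = 1700.16/2464 = 0.69
a = 5171.91 − 0.69(6139) = 5171.91 − 4235.91 = 936
C = 936 + 0.69(3355) = 936 + 2314.95 = 3250.95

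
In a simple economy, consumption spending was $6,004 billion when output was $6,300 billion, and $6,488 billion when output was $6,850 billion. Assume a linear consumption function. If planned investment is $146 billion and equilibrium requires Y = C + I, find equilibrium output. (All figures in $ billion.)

Y = 5050

MPC = (6488 − 6004)/(6850 − 6300) = 484/550 = 0.88
a = 6004 − 0.88(6300) = 460
Equilibrium: Y = 460 + 0.88Y + 146
0.12Y = 606, so Y = 606/0.12 = 5050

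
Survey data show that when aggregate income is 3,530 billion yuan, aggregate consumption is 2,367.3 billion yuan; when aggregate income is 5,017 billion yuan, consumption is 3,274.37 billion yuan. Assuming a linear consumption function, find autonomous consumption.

MPC = ΔC/ΔY = (3274.37 − 2367.3)/(5017 − 3530) = 907.07/1487 = 0.61
a = C − MPC·Y = 2367.3 − 0.61(3530) = 2367.3 − 2153.3 = 214

a = 214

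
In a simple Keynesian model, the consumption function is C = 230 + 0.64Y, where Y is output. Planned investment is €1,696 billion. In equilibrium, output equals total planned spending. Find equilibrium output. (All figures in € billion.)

Y = C + I = 230 + 0.64Y + 1696
Y − 0.64Y = 1926
0.36Y = 1926, so Y = 1926/0.36 = 5350

Y = 5350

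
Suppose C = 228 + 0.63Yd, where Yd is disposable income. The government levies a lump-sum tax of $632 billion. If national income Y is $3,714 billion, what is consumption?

C = 2169.66

Yd = Y − T = 3714 − 632 = 3082
C = 228 + 0.63(3082) = 228 + 1941.66 = 2169.66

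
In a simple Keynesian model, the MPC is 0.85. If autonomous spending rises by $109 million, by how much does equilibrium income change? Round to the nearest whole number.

The multiplier is 1/(1 − MPC) = 1/0.15.
ΔY = 109/0.15 = 726.67 ≈ 727

ΔY ≈ 727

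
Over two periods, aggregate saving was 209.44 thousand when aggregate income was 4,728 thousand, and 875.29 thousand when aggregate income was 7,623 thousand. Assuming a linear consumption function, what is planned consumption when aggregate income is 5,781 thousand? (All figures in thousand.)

MPS = ΔS/ΔY = (875.29 − 209.44)/(7623 − 4728) = 665.85/2895 = 0.23
MPC = 1 − MPS = 0.77
Autonomous saving = 209.44 − 0.23(4728) = -878, so a = 878
C = 878 + 0.77(5781) = 878 + 4451.37 = 5329.37

C = 5329.37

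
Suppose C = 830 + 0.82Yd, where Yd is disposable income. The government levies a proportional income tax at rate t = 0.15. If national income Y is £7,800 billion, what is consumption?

C = 6266.6

Yd = (1 − 0.15)(7800) = 0.85(7800) = 6630
C = 830 + 0.82(6630) = 830 + 5436.6 = 6266.6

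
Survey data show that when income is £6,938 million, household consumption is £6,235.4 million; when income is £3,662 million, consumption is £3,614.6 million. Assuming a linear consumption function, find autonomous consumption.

MPC = ΔC/ΔY = (6235.4 − 3614.6)/(6938 − 3662) = 2620.8/3276 = 0.8
a = C − MPC·Y = 3614.6 − 0.8(3662) = 3614.6 − 2929.6 = 685

a = 685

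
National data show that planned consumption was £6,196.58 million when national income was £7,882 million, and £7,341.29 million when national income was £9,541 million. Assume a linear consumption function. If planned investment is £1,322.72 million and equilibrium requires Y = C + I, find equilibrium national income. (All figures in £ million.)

MPC = (7341.29 − 6196.58)/(9541 − 7882) = 1144.71/1659 = 0.69
a = 6196.58 − 0.69(7882) = 758
Equilibrium: Y = 758 + 0.69Y + 1322.72
0.31Y = 2080.72, so Y = 2080.72/0.31 = 6712

Y = 6712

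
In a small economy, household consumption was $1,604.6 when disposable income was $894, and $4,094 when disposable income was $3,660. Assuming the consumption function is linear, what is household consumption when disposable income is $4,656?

C = 4990.4

MPC = (4094 − 1604.6)/(3660 − 894) = 2489.4/2766 = 0.9
a = 1604.6 − 0.9(894) = 1604.6 − 804.6 = 800
C = 800 + 0.9(4656) = 800 + 4190.4 = 4990.4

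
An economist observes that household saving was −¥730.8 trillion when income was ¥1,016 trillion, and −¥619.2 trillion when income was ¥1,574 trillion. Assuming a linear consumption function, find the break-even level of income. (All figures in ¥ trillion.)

MPS = ΔS/ΔY = (-619.2 − (-730.8))/(1574 − 1016) = 111.6/558 = 0.2
MPC = 1 − MPS = 0.8
From S(1016) = -730.8: −a + 0.2(1016) = -730.8, so a = 203.2 − (-730.8) = 934
Break-even (S = 0): Y = a/MPS = 934/0.2 = 4670

Y = 4670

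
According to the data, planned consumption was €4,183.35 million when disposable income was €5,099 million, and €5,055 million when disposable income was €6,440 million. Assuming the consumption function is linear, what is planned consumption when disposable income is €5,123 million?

MPC = (5055 − 4183.35)/(6440 − 5099) = 871.65/1341 = 0.65
a = 4183.35 − 0.65(5099) = 4183.35 − 3314.35 = 869
C = 869 + 0.65(5123) = 869 + 3329.95 = 4198.95

C = 4198.95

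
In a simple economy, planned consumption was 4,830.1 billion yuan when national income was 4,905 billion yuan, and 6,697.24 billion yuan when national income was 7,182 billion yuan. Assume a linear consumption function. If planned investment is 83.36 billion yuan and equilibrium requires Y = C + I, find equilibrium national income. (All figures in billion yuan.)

Y = 4952

MPC = (6697.24 − 4830.1)/(7182 − 4905) = 1867.14/2277 = 0.82
a = 4830.1 − 0.82(4905) = 808
Equilibrium: Y = 808 + 0.82Y + 83.36
0.18Y = 891.36, so Y = 891.36/0.18 = 4952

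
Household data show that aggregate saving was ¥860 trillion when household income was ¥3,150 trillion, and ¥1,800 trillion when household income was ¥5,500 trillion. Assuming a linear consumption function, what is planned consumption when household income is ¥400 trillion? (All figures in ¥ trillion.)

MPS = ΔS/ΔY = (1800 − 860)/(5500 − 3150) = 940/2350 = 0.4
MPC = 1 − MPS = 0.6
Autonomous saving = 860 − 0.4(3150) = -400, so a = 400
C = 400 + 0.6(400) = 400 + 240 = 640

C = 640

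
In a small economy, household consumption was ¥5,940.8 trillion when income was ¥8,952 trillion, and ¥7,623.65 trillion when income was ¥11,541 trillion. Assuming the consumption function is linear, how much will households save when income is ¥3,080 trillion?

MPC = (7623.65 − 5940.8)/(11541 − 8952) = 1682.85/2589 = 0.65
a = 5940.8 − 0.65(8952) = 5940.8 − 5818.8 = 122
C = 122 + 0.65(3080) = 2124
S = 3080 − 2124 = 956

S = 956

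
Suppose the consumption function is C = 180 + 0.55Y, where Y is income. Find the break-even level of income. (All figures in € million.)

At break-even, C = Y: 180 + 0.55Y = Y
0.45Y = 180, so Y = 180/0.45 = 400

Y = 400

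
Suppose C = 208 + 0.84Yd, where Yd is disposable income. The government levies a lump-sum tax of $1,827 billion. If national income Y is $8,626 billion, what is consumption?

C = 5919.16

Yd = Y − T = 8626 − 1827 = 6799
C = 208 + 0.84(6799) = 208 + 5711.16 = 5919.16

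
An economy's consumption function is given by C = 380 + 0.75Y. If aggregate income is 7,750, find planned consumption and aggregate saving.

C = 380 + 0.75(7750) = 380 + 5812.5 = 6192.5
S = Y − C = 7750 − 6192.5 = 1557.5

C = 6192.5; S = 1557.5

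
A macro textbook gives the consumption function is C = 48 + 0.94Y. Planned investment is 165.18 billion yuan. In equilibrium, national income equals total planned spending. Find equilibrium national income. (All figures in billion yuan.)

Y = 3553

Y = C + I = 48 + 0.94Y + 165.18
Y − 0.94Y = 213.18
0.06Y = 213.18, so Y = 213.18/0.06 = 3553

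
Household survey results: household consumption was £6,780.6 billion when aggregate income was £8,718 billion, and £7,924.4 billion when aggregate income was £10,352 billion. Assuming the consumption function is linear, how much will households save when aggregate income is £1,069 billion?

S = -357.3

MPC = (7924.4 − 6780.6)/(10352 − 8718) = 1143.8/1634 = 0.7
a = 6780.6 − 0.7(8718) = 6780.6 − 6102.6 = 678
C = 678 + 0.7(1069) = 1426.3
S = 1069 − 1426.3 = -357.3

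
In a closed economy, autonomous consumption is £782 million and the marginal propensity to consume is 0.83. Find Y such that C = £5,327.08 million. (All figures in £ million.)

Y = 5476

782 + 0.83Y = 5327.08
0.83Y = 4545.08, so Y = 4545.08/0.83 = 5476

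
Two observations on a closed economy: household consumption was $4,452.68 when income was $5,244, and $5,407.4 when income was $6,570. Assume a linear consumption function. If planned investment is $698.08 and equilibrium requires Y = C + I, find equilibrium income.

MPC = (5407.4 − 4452.68)/(6570 − 5244) = 954.72/1326 = 0.72
a = 4452.68 − 0.72(5244) = 677
Equilibrium: Y = 677 + 0.72Y + 698.08
0.28Y = 1375.08, so Y = 1375.08/0.28 = 4911

Y = 4911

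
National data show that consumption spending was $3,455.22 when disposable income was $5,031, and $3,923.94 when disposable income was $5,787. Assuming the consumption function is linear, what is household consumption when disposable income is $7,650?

MPC = (3923.94 − 3455.22)/(5787 − 5031) = 468.72/756 = 0.62
a = 3455.22 − 0.62(5031) = 3455.22 − 3119.22 = 336
C = 336 + 0.62(7650) = 336 + 4743 = 5079

C = 5079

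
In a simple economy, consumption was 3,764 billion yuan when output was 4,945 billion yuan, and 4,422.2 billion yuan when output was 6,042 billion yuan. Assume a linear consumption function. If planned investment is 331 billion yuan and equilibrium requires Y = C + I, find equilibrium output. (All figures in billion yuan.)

MPC = (4422.2 − 3764)/(6042 − 4945) = 658.2/1097 = 0.6
a = 3764 − 0.6(4945) = 797
Equilibrium: Y = 797 + 0.6Y + 331
0.4Y = 1128, so Y = 1128/0.4 = 2820

Y = 2820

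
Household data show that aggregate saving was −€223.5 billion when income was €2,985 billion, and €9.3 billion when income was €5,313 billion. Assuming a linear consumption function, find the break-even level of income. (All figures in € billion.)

Y = 5220

MPS = ΔS/ΔY = (9.3 − (-223.5))/(5313 − 2985) = 232.8/2328 = 0.1
MPC = 1 − MPS = 0.9
From S(2985) = -223.5: −a + 0.1(2985) = -223.5, so a = 298.5 − (-223.5) = 522
Break-even (S = 0): Y = a/MPS = 522/0.1 = 5220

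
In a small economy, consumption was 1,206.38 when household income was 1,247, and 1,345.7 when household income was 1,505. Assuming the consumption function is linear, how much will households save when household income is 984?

MPC = (1345.7 − 1206.38)/(1505 − 1247) = 139.32/258 = 0.54
a = 1206.38 − 0.54(1247) = 1206.38 − 673.38 = 533
C = 533 + 0.54(984) = 1064.36
S = 984 − 1064.36 = -80.36

S = -80.36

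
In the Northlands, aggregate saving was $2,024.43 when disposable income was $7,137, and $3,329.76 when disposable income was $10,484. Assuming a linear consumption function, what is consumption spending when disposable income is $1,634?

C = 1755.74

MPS = ΔS/ΔY = (3329.76 − 2024.43)/(10484 − 7137) = 1305.33/3347 = 0.39
MPC = 1 − MPS = 0.61
Autonomous saving = 2024.43 − 0.39(7137) = -759, so a = 759
C = 759 + 0.61(1634) = 759 + 996.74 = 1755.74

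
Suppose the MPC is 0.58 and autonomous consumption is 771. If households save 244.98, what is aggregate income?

Y = 2419

S = Y − C = -771 + 0.42Y
-771 + 0.42Y = 244.98, so 0.42Y = 1015.98 and Y = 2419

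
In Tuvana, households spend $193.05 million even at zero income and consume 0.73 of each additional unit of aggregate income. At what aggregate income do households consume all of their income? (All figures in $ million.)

Y = 715

At break-even, C = Y: 193.05 + 0.73Y = Y
0.27Y = 193.05, so Y = 193.05/0.27 = 715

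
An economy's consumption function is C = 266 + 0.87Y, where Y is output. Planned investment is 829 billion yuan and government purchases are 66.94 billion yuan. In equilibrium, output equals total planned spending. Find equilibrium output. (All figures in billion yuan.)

Y = 8938

Y = C + I + G = 266 + 0.87Y + 829 + 66.94
Y − 0.87Y = 1161.94
0.13Y = 1161.94, so Y = 1161.94/0.13 = 8938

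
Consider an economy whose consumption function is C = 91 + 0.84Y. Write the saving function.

S = -91 + 0.16Y

S = Y − C = Y − (91 + 0.84Y) = -91 + (1 − 0.84)Y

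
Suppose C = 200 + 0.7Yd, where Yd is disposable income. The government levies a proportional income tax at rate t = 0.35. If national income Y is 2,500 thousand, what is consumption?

C = 1337.5

Yd = (1 − 0.35)(2500) = 0.65(2500) = 1625
C = 200 + 0.7(1625) = 200 + 1137.5 = 1337.5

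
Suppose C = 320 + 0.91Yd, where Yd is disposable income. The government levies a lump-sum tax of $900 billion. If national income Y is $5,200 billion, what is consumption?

Yd = Y − T = 5200 − 900 = 4300
C = 320 + 0.91(4300) = 320 + 3913 = 4233

C = 4233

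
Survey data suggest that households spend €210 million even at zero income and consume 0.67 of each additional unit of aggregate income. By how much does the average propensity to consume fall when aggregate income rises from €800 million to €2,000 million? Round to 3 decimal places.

ΔAPC = 0.158

At Y = 800: C = 210 + 0.67(800) = 746, APC = 746/800 = 0.9325
At Y = 2000: C = 1550, APC = 1550/2000 = 0.7750
Fall in APC = 0.9325 − 0.7750 = 0.1575 ≈ 0.158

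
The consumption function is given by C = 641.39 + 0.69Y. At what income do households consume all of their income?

Y = 2069

At break-even, C = Y: 641.39 + 0.69Y = Y
0.31Y = 641.39, so Y = 641.39/0.31 = 2069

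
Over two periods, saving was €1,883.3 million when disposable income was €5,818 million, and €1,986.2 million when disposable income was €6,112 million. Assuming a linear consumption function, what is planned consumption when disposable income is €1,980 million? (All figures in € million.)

C = 1440

MPS = ΔS/ΔY = (1986.2 − 1883.3)/(6112 − 5818) = 102.9/294 = 0.35
MPC = 1 − MPS = 0.65
Autonomous saving = 1883.3 − 0.35(5818) = -153, so a = 153
C = 153 + 0.65(1980) = 153 + 1287 = 1440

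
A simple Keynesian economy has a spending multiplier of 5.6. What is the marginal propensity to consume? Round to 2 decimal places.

k = 1/(1 − MPC), so 1 − MPC = 1/k = 1/5.6 = 0.1786
MPC = 1 − 0.1786 = 0.82

MPC = 0.82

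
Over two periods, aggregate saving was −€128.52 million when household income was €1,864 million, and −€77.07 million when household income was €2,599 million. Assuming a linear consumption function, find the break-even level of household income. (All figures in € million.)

MPS = ΔS/ΔY = (-77.07 − (-128.52))/(2599 − 1864) = 51.45/735 = 0.07
MPC = 1 − MPS = 0.93
From S(1864) = -128.52: −a + 0.07(1864) = -128.52, so a = 130.48 − (-128.52) = 259
Break-even (S = 0): Y = a/MPS = 259/0.07 = 3700

Y = 3700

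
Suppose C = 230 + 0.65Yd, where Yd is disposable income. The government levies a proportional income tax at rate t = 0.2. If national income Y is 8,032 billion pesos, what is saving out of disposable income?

Yd = (1 − 0.2)(8032) = 0.8(8032) = 6425.6
C = 230 + 0.65(6425.6) = 230 + 4176.64 = 4406.64
S = Yd − C = 6425.6 − 4406.64 = 2018.96

S = 2018.96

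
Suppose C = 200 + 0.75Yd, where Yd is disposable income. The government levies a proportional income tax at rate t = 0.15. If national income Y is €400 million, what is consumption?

C = 455

Yd = (1 − 0.15)(400) = 0.85(400) = 340
C = 200 + 0.75(340) = 200 + 255 = 455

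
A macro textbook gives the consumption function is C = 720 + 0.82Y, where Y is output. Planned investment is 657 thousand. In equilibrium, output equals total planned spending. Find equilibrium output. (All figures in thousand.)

Y = C + I = 720 + 0.82Y + 657
Y − 0.82Y = 1377
0.18Y = 1377, so Y = 1377/0.18 = 7650

Y = 7650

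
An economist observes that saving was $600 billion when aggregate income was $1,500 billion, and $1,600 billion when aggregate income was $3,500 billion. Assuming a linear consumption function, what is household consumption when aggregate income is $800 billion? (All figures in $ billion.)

MPS = ΔS/ΔY = (1600 − 600)/(3500 − 1500) = 1000/2000 = 0.5
MPC = 1 − MPS = 0.5
Autonomous saving = 600 − 0.5(1500) = -150, so a = 150
C = 150 + 0.5(800) = 150 + 400 = 550

C = 550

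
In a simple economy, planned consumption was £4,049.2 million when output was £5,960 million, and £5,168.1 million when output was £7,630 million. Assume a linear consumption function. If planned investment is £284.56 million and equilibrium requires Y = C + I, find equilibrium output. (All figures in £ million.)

MPC = (5168.1 − 4049.2)/(7630 − 5960) = 1118.9/1670 = 0.67
a = 4049.2 − 0.67(5960) = 56
Equilibrium: Y = 56 + 0.67Y + 284.56
0.33Y = 340.56, so Y = 340.56/0.33 = 1032

Y = 1032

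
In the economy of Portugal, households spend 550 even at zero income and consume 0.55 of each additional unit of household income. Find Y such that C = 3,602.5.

Y = 5550

550 + 0.55Y = 3602.5
0.55Y = 3052.5, so Y = 3052.5/0.55 = 5550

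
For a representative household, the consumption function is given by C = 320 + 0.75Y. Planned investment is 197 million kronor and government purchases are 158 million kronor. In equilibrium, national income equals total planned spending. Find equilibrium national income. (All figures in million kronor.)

Y = 2700

Y = C + I + G = 320 + 0.75Y + 197 + 158
Y − 0.75Y = 675
0.25Y = 675, so Y = 675/0.25 = 2700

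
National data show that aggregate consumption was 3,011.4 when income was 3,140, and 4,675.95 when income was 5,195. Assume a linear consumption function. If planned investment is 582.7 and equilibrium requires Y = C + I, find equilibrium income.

Y = 5530

MPC = (4675.95 − 3011.4)/(5195 − 3140) = 1664.55/2055 = 0.81
a = 3011.4 − 0.81(3140) = 468
Equilibrium: Y = 468 + 0.81Y + 582.7
0.19Y = 1050.7, so Y = 1050.7/0.19 = 5530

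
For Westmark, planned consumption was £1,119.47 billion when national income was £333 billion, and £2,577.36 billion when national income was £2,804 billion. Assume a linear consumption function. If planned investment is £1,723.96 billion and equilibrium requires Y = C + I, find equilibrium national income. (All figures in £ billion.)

Y = 6456

MPC = (2577.36 − 1119.47)/(2804 − 333) = 1457.89/2471 = 0.59
a = 1119.47 − 0.59(333) = 923
Equilibrium: Y = 923 + 0.59Y + 1723.96
0.41Y = 2646.96, so Y = 2646.96/0.41 = 6456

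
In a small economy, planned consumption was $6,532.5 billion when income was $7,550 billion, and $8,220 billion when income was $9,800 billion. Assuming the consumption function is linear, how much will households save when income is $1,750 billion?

S = -432.5

MPC = (8220 − 6532.5)/(9800 − 7550) = 1687.5/2250 = 0.75
a = 6532.5 − 0.75(7550) = 6532.5 − 5662.5 = 870
C = 870 + 0.75(1750) = 2182.5
S = 1750 − 2182.5 = -432.5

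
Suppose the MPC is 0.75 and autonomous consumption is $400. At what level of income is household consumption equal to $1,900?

Y = 2000

400 + 0.75Y = 1900
0.75Y = 1500, so Y = 1500/0.75 = 2000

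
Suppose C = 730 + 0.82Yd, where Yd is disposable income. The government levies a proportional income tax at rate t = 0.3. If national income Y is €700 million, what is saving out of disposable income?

S = -641.8

Yd = (1 − 0.3)(700) = 0.7(700) = 490
C = 730 + 0.82(490) = 730 + 401.8 = 1131.8
S = Yd − C = 490 − 1131.8 = -641.8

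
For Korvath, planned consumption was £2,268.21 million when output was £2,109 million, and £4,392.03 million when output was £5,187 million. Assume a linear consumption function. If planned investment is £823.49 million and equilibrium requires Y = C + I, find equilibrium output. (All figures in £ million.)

Y = 5279

MPC = (4392.03 − 2268.21)/(5187 − 2109) = 2123.82/3078 = 0.69
a = 2268.21 − 0.69(2109) = 813
Equilibrium: Y = 813 + 0.69Y + 823.49
0.31Y = 1636.49, so Y = 1636.49/0.31 = 5279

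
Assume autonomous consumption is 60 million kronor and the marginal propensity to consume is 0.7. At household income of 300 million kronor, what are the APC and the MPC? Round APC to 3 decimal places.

APC = 0.900; MPC = 0.7

MPC = 0.7 (the slope of the consumption function)
C = 60 + 0.7(300) = 270, so APC = 270/300 = 0.900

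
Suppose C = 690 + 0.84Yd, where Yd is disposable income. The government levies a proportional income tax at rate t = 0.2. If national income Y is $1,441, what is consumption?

Yd = (1 − 0.2)(1441) = 0.8(1441) = 1152.8
C = 690 + 0.84(1152.8) = 690 + 968.352 = 1658.352

C = 1658.352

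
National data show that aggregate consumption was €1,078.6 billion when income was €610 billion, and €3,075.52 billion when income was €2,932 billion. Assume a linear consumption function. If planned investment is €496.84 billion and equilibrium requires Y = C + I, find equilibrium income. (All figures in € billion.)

Y = 7506

MPC = (3075.52 − 1078.6)/(2932 − 610) = 1996.92/2322 = 0.86
a = 1078.6 − 0.86(610) = 554
Equilibrium: Y = 554 + 0.86Y + 496.84
0.14Y = 1050.84, so Y = 1050.84/0.14 = 7506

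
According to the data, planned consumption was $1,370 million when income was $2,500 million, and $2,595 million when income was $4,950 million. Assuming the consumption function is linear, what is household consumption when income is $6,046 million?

C = 3143

MPC = (2595 − 1370)/(4950 − 2500) = 1225/2450 = 0.5
a = 1370 − 0.5(2500) = 1370 − 1250 = 120
C = 120 + 0.5(6046) = 120 + 3023 = 3143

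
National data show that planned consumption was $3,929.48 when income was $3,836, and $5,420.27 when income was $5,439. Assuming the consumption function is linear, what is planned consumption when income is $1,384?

MPC = (5420.27 − 3929.48)/(5439 − 3836) = 1490.79/1603 = 0.93
a = 3929.48 − 0.93(3836) = 3929.48 − 3567.48 = 362
C = 362 + 0.93(1384) = 362 + 1287.12 = 1649.12

C = 1649.12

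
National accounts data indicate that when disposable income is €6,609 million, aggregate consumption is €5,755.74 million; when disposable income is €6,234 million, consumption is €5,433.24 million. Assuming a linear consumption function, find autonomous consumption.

a = 72

MPC = ΔC/ΔY = (5755.74 − 5433.24)/(6609 − 6234) = 322.5/375 = 0.86
a = C − MPC·Y = 5433.24 − 0.86(6234) = 5433.24 − 5361.24 = 72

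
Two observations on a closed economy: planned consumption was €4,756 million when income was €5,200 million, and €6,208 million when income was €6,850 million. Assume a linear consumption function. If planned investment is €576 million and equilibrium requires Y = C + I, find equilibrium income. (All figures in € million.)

MPC = (6208 − 4756)/(6850 − 5200) = 1452/1650 = 0.88
a = 4756 − 0.88(5200) = 180
Equilibrium: Y = 180 + 0.88Y + 576
0.12Y = 756, so Y = 756/0.12 = 6300

Y = 6300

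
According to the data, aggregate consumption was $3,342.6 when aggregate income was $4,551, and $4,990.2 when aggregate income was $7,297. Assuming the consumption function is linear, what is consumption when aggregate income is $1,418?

MPC = (4990.2 − 3342.6)/(7297 − 4551) = 1647.6/2746 = 0.6
a = 3342.6 − 0.6(4551) = 3342.6 − 2730.6 = 612
C = 612 + 0.6(1418) = 612 + 850.8 = 1462.8

C = 1462.8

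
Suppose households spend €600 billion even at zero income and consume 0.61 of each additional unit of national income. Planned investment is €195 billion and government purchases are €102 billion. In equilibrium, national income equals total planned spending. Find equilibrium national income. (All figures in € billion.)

Y = 2300

Y = C + I + G = 600 + 0.61Y + 195 + 102
Y − 0.61Y = 897
0.39Y = 897, so Y = 897/0.39 = 2300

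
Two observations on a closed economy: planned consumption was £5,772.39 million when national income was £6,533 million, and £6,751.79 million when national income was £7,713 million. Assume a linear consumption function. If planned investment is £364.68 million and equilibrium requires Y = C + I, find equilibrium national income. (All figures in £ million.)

Y = 4204

MPC = (6751.79 − 5772.39)/(7713 − 6533) = 979.4/1180 = 0.83
a = 5772.39 − 0.83(6533) = 350
Equilibrium: Y = 350 + 0.83Y + 364.68
0.17Y = 714.68, so Y = 714.68/0.17 = 4204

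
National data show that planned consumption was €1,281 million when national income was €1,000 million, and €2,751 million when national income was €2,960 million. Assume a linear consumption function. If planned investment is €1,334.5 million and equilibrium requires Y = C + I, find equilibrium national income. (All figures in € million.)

MPC = (2751 − 1281)/(2960 − 1000) = 1470/1960 = 0.75
a = 1281 − 0.75(1000) = 531
Equilibrium: Y = 531 + 0.75Y + 1334.5
0.25Y = 1865.5, so Y = 1865.5/0.25 = 7462

Y = 7462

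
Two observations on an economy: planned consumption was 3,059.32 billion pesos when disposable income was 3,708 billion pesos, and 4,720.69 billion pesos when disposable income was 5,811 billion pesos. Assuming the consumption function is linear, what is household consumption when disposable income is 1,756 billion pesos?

MPC = (4720.69 − 3059.32)/(5811 − 3708) = 1661.37/2103 = 0.79
a = 3059.32 − 0.79(3708) = 3059.32 − 2929.32 = 130
C = 130 + 0.79(1756) = 130 + 1387.24 = 1517.24

C = 1517.24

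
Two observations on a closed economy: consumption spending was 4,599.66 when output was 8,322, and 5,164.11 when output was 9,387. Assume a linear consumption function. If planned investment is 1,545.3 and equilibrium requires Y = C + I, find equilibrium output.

MPC = (5164.11 − 4599.66)/(9387 − 8322) = 564.45/1065 = 0.53
a = 4599.66 − 0.53(8322) = 189
Equilibrium: Y = 189 + 0.53Y + 1545.3
0.47Y = 1734.3, so Y = 1734.3/0.47 = 3690

Y = 3690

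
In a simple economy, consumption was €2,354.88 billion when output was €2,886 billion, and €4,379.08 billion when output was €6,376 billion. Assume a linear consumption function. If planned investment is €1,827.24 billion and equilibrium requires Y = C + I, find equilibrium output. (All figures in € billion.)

MPC = (4379.08 − 2354.88)/(6376 − 2886) = 2024.2/3490 = 0.58
a = 2354.88 − 0.58(2886) = 681
Equilibrium: Y = 681 + 0.58Y + 1827.24
0.42Y = 2508.24, so Y = 2508.24/0.42 = 5972

Y = 5972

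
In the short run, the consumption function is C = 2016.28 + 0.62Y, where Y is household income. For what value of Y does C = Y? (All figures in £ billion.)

At break-even, C = Y: 2016.28 + 0.62Y = Y
0.38Y = 2016.28, so Y = 2016.28/0.38 = 5306

Y = 5306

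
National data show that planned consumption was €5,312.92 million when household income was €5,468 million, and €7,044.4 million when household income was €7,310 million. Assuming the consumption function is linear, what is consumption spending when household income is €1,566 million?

C = 1645.04

MPC = (7044.4 − 5312.92)/(7310 − 5468) = 1731.48/1842 = 0.94
a = 5312.92 − 0.94(5468) = 5312.92 − 5139.92 = 173
C = 173 + 0.94(1566) = 173 + 1472.04 = 1645.04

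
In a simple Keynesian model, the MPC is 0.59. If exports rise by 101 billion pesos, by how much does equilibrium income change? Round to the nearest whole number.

ΔY ≈ 246

The multiplier is 1/(1 − MPC) = 1/0.41.
ΔY = 101/0.41 = 246.34 ≈ 246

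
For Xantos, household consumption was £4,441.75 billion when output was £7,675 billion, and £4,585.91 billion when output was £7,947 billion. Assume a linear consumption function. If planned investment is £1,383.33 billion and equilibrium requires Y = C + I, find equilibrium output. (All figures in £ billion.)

Y = 3739

MPC = (4585.91 − 4441.75)/(7947 − 7675) = 144.16/272 = 0.53
a = 4441.75 − 0.53(7675) = 374
Equilibrium: Y = 374 + 0.53Y + 1383.33
0.47Y = 1757.33, so Y = 1757.33/0.47 = 3739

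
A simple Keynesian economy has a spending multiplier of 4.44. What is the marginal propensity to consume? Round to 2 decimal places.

MPC = 0.77

k = 1/(1 − MPC), so 1 − MPC = 1/k = 1/4.44 = 0.2252
MPC = 1 − 0.2252 = 0.77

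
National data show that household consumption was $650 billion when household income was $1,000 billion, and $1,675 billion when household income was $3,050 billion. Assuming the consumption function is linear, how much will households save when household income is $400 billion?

MPC = (1675 − 650)/(3050 − 1000) = 1025/2050 = 0.5
a = 650 − 0.5(1000) = 650 − 500 = 150
C = 150 + 0.5(400) = 350
S = 400 − 350 = 50

S = 50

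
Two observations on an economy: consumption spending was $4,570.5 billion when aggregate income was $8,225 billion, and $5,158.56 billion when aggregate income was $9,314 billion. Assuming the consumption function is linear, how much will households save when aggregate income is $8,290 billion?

S = 3684.4

MPC = (5158.56 − 4570.5)/(9314 − 8225) = 588.06/1089 = 0.54
a = 4570.5 − 0.54(8225) = 4570.5 − 4441.5 = 129
C = 129 + 0.54(8290) = 4605.6
S = 8290 − 4605.6 = 3684.4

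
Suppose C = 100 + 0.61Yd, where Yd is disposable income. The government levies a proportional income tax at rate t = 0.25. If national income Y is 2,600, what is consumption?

Yd = (1 − 0.25)(2600) = 0.75(2600) = 1950
C = 100 + 0.61(1950) = 100 + 1189.5 = 1289.5

C = 1289.5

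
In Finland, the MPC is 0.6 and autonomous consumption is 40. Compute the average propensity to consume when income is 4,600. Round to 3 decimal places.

APC = 0.609

C = 40 + 0.6(4600) = 2800
APC = C/Y = 2800/4600 = 0.609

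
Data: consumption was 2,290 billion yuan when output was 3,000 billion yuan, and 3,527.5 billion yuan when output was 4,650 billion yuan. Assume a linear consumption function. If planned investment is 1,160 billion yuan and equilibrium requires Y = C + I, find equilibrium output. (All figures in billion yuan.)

Y = 4800

MPC = (3527.5 − 2290)/(4650 − 3000) = 1237.5/1650 = 0.75
a = 2290 − 0.75(3000) = 40
Equilibrium: Y = 40 + 0.75Y + 1160
0.25Y = 1200, so Y = 1200/0.25 = 4800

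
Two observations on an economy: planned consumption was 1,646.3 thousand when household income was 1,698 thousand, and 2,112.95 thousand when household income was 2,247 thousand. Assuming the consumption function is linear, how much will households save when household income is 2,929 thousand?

MPC = (2112.95 − 1646.3)/(2247 − 1698) = 466.65/549 = 0.85
a = 1646.3 − 0.85(1698) = 1646.3 − 1443.3 = 203
C = 203 + 0.85(2929) = 2692.65
S = 2929 − 2692.65 = 236.35

S = 236.35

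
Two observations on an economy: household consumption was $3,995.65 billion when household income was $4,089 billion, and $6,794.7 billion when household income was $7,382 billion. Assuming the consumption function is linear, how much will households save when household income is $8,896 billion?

MPC = (6794.7 − 3995.65)/(7382 − 4089) = 2799.05/3293 = 0.85
a = 3995.65 − 0.85(4089) = 3995.65 − 3475.65 = 520
C = 520 + 0.85(8896) = 8081.6
S = 8896 − 8081.6 = 814.4

S = 814.4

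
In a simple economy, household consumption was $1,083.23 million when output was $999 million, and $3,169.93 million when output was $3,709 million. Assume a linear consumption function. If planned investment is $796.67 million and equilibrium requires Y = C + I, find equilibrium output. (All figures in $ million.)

Y = 4829

MPC = (3169.93 − 1083.23)/(3709 − 999) = 2086.7/2710 = 0.77
a = 1083.23 − 0.77(999) = 314
Equilibrium: Y = 314 + 0.77Y + 796.67
0.23Y = 1110.67, so Y = 1110.67/0.23 = 4829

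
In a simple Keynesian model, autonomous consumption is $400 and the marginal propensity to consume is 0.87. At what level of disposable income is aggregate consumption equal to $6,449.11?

Y = 6953

400 + 0.87Y = 6449.11
0.87Y = 6049.11, so Y = 6049.11/0.87 = 6953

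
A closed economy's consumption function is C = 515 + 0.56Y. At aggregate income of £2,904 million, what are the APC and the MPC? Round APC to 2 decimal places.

MPC = 0.56 (the slope of the consumption function)
C = 515 + 0.56(2904) = 2141.24, so APC = 2141.24/2904 = 0.74

APC = 0.74; MPC = 0.56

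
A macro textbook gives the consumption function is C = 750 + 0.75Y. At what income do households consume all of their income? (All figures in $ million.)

At break-even, C = Y: 750 + 0.75Y = Y
0.25Y = 750, so Y = 750/0.25 = 3000

Y = 3000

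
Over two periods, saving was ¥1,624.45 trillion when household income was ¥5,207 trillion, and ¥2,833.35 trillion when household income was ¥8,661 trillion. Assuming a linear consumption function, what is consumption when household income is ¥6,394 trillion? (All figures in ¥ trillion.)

C = 4354.1

MPS = ΔS/ΔY = (2833.35 − 1624.45)/(8661 − 5207) = 1208.9/3454 = 0.35
MPC = 1 − MPS = 0.65
Autonomous saving = 1624.45 − 0.35(5207) = -198, so a = 198
C = 198 + 0.65(6394) = 198 + 4156.1 = 4354.1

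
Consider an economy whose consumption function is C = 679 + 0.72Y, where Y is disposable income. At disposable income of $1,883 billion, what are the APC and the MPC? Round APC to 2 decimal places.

MPC = 0.72 (the slope of the consumption function)
C = 679 + 0.72(1883) = 2034.76, so APC = 2034.76/1883 = 1.08

APC = 1.08; MPC = 0.72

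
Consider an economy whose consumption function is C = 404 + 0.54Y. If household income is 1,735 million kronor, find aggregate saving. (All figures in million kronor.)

S = 394.1

C = 404 + 0.54(1735) = 404 + 936.9 = 1340.9
S = Y − C = 1735 − 1340.9 = 394.1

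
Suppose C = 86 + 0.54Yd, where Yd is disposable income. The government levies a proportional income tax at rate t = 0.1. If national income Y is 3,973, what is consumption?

C = 2016.878

Yd = (1 − 0.1)(3973) = 0.9(3973) = 3575.7
C = 86 + 0.54(3575.7) = 86 + 1930.878 = 2016.878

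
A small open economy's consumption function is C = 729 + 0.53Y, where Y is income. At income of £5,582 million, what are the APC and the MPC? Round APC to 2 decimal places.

APC = 0.66; MPC = 0.53

MPC = 0.53 (the slope of the consumption function)
C = 729 + 0.53(5582) = 3687.46, so APC = 3687.46/5582 = 0.66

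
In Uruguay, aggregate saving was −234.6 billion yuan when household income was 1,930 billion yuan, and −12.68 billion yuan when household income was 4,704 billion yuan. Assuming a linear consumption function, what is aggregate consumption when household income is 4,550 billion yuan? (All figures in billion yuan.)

C = 4575

MPS = ΔS/ΔY = (-12.68 − (-234.6))/(4704 − 1930) = 221.92/2774 = 0.08
MPC = 1 − MPS = 0.92
Autonomous saving = -234.6 − 0.08(1930) = -389, so a = 389
C = 389 + 0.92(4550) = 389 + 4186 = 4575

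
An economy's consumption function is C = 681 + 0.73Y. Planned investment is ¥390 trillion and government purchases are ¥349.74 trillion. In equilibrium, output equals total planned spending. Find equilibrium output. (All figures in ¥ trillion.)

Y = 5262

Y = C + I + G = 681 + 0.73Y + 390 + 349.74
Y − 0.73Y = 1420.74
0.27Y = 1420.74, so Y = 1420.74/0.27 = 5262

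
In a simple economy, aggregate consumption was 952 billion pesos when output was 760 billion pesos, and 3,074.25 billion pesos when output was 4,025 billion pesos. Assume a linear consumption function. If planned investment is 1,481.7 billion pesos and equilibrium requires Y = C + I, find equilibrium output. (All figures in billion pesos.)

Y = 5542

MPC = (3074.25 − 952)/(4025 − 760) = 2122.25/3265 = 0.65
a = 952 − 0.65(760) = 458
Equilibrium: Y = 458 + 0.65Y + 1481.7
0.35Y = 1939.7, so Y = 1939.7/0.35 = 5542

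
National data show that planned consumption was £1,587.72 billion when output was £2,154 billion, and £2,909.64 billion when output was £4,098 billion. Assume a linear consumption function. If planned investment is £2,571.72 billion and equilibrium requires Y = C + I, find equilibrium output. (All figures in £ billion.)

MPC = (2909.64 − 1587.72)/(4098 − 2154) = 1321.92/1944 = 0.68
a = 1587.72 − 0.68(2154) = 123
Equilibrium: Y = 123 + 0.68Y + 2571.72
0.32Y = 2694.72, so Y = 2694.72/0.32 = 8421

Y = 8421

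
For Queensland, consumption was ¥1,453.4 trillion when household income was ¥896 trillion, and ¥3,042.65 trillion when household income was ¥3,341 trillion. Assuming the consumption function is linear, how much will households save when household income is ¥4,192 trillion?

S = 596.2

MPC = (3042.65 − 1453.4)/(3341 − 896) = 1589.25/2445 = 0.65
a = 1453.4 − 0.65(896) = 1453.4 − 582.4 = 871
C = 871 + 0.65(4192) = 3595.8
S = 4192 − 3595.8 = 596.2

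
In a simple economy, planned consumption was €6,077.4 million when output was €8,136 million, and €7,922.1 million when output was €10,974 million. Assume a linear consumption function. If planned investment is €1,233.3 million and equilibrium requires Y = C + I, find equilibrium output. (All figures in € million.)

Y = 5778

MPC = (7922.1 − 6077.4)/(10974 − 8136) = 1844.7/2838 = 0.65
a = 6077.4 − 0.65(8136) = 789
Equilibrium: Y = 789 + 0.65Y + 1233.3
0.35Y = 2022.3, so Y = 2022.3/0.35 = 5778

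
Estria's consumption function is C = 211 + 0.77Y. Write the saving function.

S = Y − C = Y − (211 + 0.77Y) = -211 + (1 − 0.77)Y

S = -211 + 0.23Y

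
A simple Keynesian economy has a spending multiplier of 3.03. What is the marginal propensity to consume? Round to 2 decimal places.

MPC = 0.67

k = 1/(1 − MPC), so 1 − MPC = 1/k = 1/3.03 = 0.3300
MPC = 1 − 0.3300 = 0.67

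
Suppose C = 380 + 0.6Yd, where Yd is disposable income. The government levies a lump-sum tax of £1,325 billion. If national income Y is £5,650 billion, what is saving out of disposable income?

S = 1350

Yd = Y − T = 5650 − 1325 = 4325
C = 380 + 0.6(4325) = 380 + 2595 = 2975
S = Yd − C = 4325 − 2975 = 1350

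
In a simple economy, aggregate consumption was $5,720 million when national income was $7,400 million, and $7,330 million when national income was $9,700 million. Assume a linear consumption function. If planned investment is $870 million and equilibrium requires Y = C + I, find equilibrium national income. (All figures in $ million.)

MPC = (7330 − 5720)/(9700 − 7400) = 1610/2300 = 0.7
a = 5720 − 0.7(7400) = 540
Equilibrium: Y = 540 + 0.7Y + 870
0.3Y = 1410, so Y = 1410/0.3 = 4700

Y = 4700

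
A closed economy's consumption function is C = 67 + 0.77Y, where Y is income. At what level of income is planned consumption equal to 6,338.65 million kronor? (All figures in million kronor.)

67 + 0.77Y = 6338.65
0.77Y = 6271.65, so Y = 6271.65/0.77 = 8145

Y = 8145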